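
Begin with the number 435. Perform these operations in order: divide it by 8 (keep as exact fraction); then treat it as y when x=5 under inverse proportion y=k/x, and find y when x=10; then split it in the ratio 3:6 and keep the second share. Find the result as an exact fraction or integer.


Start with 435.
Step 1: Divide by 8: 435 / 8 = 435/8
Step 2: Inverse prop: k = (435/8)*5; new y = k/10 = 435/8*5/10 = 435/16
Step 3: Split 3:6, second share = 435/16 * 6/9 = 145/8
Final result = 145/8

145/8


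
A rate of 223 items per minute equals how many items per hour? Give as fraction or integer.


Converting from per minute to per hour
Rate = 223 items per minute
Multiply by 60: 223 * 60
= 13380 items per hour

13380


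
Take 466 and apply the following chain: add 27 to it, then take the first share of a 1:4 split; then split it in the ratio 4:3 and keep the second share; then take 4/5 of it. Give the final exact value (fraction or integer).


Start with 466.
Step 1: Add 27: 466+27=493; split 1:4 first = 493*1/5 = 493/5
Step 2: Split 4:3, second share = 493/5 * 3/7 = 1479/35
Step 3: Take 4/5: 1479/35 * 4/5 = 5916/175
Final result = 5916/175

5916/175


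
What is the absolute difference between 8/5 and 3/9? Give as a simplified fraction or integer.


Simplify: 8/5 = 8/5 and 3/9 = 1/3
Find common denominator: LCD = 15
Convert: 24/15 and 5/15
Difference = |24 - 5|/15 = 19/15
Simplified = 19/15

19/15


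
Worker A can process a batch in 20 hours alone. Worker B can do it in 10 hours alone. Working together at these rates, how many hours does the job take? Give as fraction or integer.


Rate of A = 1/20 job per hour
Rate of B = 1/10 job per hour
Combined rate = 1/20 + 1/10
Find common denominator: (10 + 20)/(20*10) = 30/200
Combined rate = 3/20 job per hour
Time together = 1 / (3/20) = 20/3 hours

20/3


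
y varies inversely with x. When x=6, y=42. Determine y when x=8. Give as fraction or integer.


Inverse proportion: y = k/x
Find k: k = 6 * 42 = 252
Compute y at x=8: y = 252/8
y = 63/2

63/2


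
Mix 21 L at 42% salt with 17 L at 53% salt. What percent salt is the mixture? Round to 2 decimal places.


Solute in mixture 1 = 42% of 21 L = 21*42/100 = 441/50 L
Solute in mixture 2 = 53% of 17 L = 17*53/100 = 901/100 L
Total solute = 441/50 + 901/100 = 1783/100 L
Total volume = 21 + 17 = 38 L
Final concentration = 1783/100/38 * 100 = 46.92%

46.92


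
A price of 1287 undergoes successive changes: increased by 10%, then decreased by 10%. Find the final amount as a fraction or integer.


Start: 1287
Step 1: increase by 10% => multiply by 110/100
  1287 * 110/100 = 14157/10
Step 2: decrease by 10% => multiply by 90/100
  14157/10 * 90/100 = 127413/100
Final value = 127413/100

127413/100


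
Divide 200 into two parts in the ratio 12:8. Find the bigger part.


Total parts = 12 + 8 = 20
Value per part = 200 / 20 = 10
First share = 12 * 10 = 120
Second share = 8 * 10 = 80
Larger share = 120

120


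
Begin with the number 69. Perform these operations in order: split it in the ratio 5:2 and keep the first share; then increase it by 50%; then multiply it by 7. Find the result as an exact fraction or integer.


Start with 69.
Step 1: Split 5:2, first share = 69 * 5/7 = 345/7
Step 2: Increase by 50%: 345/7 * 150/100 = 1035/14
Step 3: Multiply by 7: 1035/14 * 7 = 1035/2
Final result = 1035/2

1035/2


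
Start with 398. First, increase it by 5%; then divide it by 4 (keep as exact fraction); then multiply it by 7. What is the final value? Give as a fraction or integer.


Start with 398.
Step 1: Increase by 5%: 398 * 105/100 = 4179/10
Step 2: Divide by 4: 4179/10 / 4 = 4179/40
Step 3: Multiply by 7: 4179/40 * 7 = 29253/40
Final result = 29253/40

29253/40


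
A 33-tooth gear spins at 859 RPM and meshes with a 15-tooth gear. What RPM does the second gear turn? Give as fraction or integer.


Gear ratio: teeth_A * RPM_A = teeth_B * RPM_B
33 * 859 = 15 * RPM_B
28347 = 15 * RPM_B
RPM_B = 28347 / 15
RPM_B = 9449/5

9449/5


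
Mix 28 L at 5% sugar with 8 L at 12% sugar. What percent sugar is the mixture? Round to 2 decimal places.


Solute in mixture 1 = 5% of 28 L = 28*5/100 = 7/5 L
Solute in mixture 2 = 12% of 8 L = 8*12/100 = 24/25 L
Total solute = 7/5 + 24/25 = 59/25 L
Total volume = 28 + 8 = 36 L
Final concentration = 59/25/36 * 100 = 6.56%

6.56


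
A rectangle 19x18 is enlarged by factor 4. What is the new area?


Original dimensions: 19 x 18
Enlargement factor = 4
New width = 19 * 4 = 76
New height = 18 * 4 = 72
New area = 76 * 72 = 5472

5472


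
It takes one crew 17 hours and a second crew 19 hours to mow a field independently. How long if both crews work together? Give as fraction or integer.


Rate of A = 1/17 job per hour
Rate of B = 1/19 job per hour
Combined rate = 1/17 + 1/19
Find common denominator: (19 + 17)/(17*19) = 36/323
Combined rate = 36/323 job per hour
Time together = 1 / (36/323) = 323/36 hours

323/36


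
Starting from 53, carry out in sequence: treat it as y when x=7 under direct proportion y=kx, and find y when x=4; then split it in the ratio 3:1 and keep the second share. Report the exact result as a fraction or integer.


Start with 53.
Step 1: Direct prop: k = (53)/7; new y = k*4 = 53*4/7 = 212/7
Step 2: Split 3:1, second share = 212/7 * 1/4 = 53/7
Final result = 53/7

53/7


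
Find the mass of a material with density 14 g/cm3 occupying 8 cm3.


Using mass = density * volume
Density = 14 g/cm3
Volume = 8 cm3
Mass = 14 * 8
= 112 g

112


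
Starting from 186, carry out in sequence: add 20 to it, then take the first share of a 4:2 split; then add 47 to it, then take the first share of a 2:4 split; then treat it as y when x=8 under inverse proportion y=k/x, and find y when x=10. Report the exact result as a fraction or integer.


Start with 186.
Step 1: Add 20: 186+20=206; split 4:2 first = 206*4/6 = 412/3
Step 2: Add 47: 412/3+47=553/3; split 2:4 first = 553/3*2/6 = 553/9
Step 3: Inverse prop: k = (553/9)*8; new y = k/10 = 553/9*8/10 = 2212/45
Final result = 2212/45

2212/45


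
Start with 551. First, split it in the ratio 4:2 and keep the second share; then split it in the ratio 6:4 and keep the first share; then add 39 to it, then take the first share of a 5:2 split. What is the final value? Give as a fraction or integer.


Start with 551.
Step 1: Split 4:2, second share = 551 * 2/6 = 551/3
Step 2: Split 6:4, first share = 551/3 * 6/10 = 551/5
Step 3: Add 39: 551/5+39=746/5; split 5:2 first = 746/5*5/7 = 746/7
Final result = 746/7

746/7


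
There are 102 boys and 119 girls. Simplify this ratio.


Find GCD(102, 119)
GCD = 17
Divide both by 17: 102/17 = 6, 119/17 = 7
Simplified ratio = 6:7

6:7


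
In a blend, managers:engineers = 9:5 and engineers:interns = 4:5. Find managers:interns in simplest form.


Given a:b = 9:5 and b:c = 4:5
Make b consistent. Multiply first ratio by 4: a:b = 36:20
Multiply second ratio by 5: b:c = 20:25
Now b = 20 in both, so a:b:c = 36:20:25
Therefore a:c = 36:25
Simplify by GCD: a:c = 36:25

36:25


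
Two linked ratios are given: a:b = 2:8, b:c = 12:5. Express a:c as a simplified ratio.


Given a:b = 2:8 and b:c = 12:5
Make b consistent. Multiply first ratio by 12: a:b = 24:96
Multiply second ratio by 8: b:c = 96:40
Now b = 96 in both, so a:b:c = 24:96:40
Therefore a:c = 24:40
Simplify by GCD: a:c = 3:5

3:5


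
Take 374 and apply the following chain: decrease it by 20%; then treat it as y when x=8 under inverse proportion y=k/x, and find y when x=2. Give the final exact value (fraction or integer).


Start with 374.
Step 1: Decrease by 20%: 374 * 80/100 = 1496/5
Step 2: Inverse prop: k = (1496/5)*8; new y = k/2 = 1496/5*8/2 = 5984/5
Final result = 5984/5

5984/5


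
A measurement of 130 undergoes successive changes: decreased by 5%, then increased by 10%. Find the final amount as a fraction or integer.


Start: 130
Step 1: decrease by 5% => multiply by 95/100
  130 * 95/100 = 247/2
Step 2: increase by 10% => multiply by 110/100
  247/2 * 110/100 = 2717/20
Final value = 2717/20

2717/20


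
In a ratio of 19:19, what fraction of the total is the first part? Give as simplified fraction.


Total parts = 19 + 19 = 38
First part fraction = 19/38
Simplify: 19/38 = 1/2

1/2


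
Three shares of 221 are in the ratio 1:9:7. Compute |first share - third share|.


Total parts = 1 + 9 + 7 = 17
Value per part = 221 / 17 = 13
Shares: 1*13=13, 9*13=117, 7*13=91
First share = 13, third share = 91
Difference = |13 - 91| = 78

78


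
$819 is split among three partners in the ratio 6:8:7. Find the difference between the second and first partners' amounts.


Total parts = 6 + 8 + 7 = 21
Value per part = 819 / 21 = 39
Shares: 6*39=234, 8*39=312, 7*39=273
Second share = 312, first share = 234
Difference = |312 - 234| = 78

78


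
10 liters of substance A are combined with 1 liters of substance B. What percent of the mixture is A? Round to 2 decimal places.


Volume of A = 10 L
Volume of B = 1 L
Total volume = 10 + 1 = 11 L
Percentage of A = (10/11) * 100
= 90.91%

90.91


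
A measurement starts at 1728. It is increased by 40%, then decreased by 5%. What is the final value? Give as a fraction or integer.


Start: 1728
Step 1: increase by 40% => multiply by 140/100
  1728 * 140/100 = 12096/5
Step 2: decrease by 5% => multiply by 95/100
  12096/5 * 95/100 = 57456/25
Final value = 57456/25

57456/25


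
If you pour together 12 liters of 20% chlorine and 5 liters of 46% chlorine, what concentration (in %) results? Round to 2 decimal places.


Solute in mixture 1 = 20% of 12 L = 12*20/100 = 12/5 L
Solute in mixture 2 = 46% of 5 L = 5*46/100 = 23/10 L
Total solute = 12/5 + 23/10 = 47/10 L
Total volume = 12 + 5 = 17 L
Final concentration = 47/10/17 * 100 = 27.65%

27.65


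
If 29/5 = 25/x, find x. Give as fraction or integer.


Setting up: 29/5 = 25/x
Cross multiply: 29 * x = 5 * 25
29x = 125
x = 125/29
x = 125/29

125/29


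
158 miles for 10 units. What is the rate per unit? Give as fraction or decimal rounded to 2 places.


Total miles = 158
Number of units = 10
Unit rate = 158 / 10
= 15.80 miles per unit

15.80


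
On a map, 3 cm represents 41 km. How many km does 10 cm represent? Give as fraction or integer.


Map scale: 3 cm = 41 km
Measured distance on map = 10 cm
Set up proportion: 10 * 41 / 3
= 410 / 3
= 410/3 km

410/3


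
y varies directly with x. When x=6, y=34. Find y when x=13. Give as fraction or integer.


Direct proportion: y = kx
Find k: k = 34/6 = 17/3
Compute y at x=13: y = 17/3 * 13
y = 221/3

221/3


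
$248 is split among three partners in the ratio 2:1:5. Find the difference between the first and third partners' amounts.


Total parts = 2 + 1 + 5 = 8
Value per part = 248 / 8 = 31
Shares: 2*31=62, 1*31=31, 5*31=155
First share = 62, third share = 155
Difference = |62 - 155| = 93

93


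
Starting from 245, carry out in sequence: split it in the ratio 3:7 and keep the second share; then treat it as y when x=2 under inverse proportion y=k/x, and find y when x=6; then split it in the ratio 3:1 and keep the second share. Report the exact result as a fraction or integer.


Start with 245.
Step 1: Split 3:7, second share = 245 * 7/10 = 343/2
Step 2: Inverse prop: k = (343/2)*2; new y = k/6 = 343/2*2/6 = 343/6
Step 3: Split 3:1, second share = 343/6 * 1/4 = 343/24
Final result = 343/24

343/24


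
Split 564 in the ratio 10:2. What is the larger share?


Total parts = 10 + 2 = 12
Value per part = 564 / 12 = 47
First share = 10 * 47 = 470
Second share = 2 * 47 = 94
Larger share = 470

470


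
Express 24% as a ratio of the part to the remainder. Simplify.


Part = 24%, Remainder = 76%
Ratio = 24:76
GCD(24, 76) = 4
Simplify: 6:19 = 6:19

6:19


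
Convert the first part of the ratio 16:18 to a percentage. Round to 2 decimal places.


Total parts = 16 + 18 = 34
First part fraction = 16/34
Percentage = (16/34) * 100
= 0.470588 * 100
= 47.06%

47.06


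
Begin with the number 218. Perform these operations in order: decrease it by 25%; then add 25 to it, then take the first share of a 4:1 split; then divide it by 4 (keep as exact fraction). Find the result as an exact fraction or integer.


Start with 218.
Step 1: Decrease by 25%: 218 * 75/100 = 327/2
Step 2: Add 25: 327/2+25=377/2; split 4:1 first = 377/2*4/5 = 754/5
Step 3: Divide by 4: 754/5 / 4 = 377/10
Final result = 377/10

377/10


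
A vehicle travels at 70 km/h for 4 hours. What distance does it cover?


Using distance = speed * time
Speed = 70 km/h
Time = 4 hours
Distance = 70 * 4
= 280 km

280


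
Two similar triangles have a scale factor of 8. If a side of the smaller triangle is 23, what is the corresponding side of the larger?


Similar triangles have proportional sides
Scale factor = 8
Smaller side = 23
Corresponding larger side = 23 * 8
= 184

184


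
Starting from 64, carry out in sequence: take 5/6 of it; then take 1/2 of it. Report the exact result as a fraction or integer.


Start with 64.
Step 1: Take 5/6: 64 * 5/6 = 160/3
Step 2: Take 1/2: 160/3 * 1/2 = 80/3
Final result = 80/3

80/3


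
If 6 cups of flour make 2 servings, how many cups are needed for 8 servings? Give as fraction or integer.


Original: 6 cups for 2 servings
Target servings = 8
Scaling factor = 8/2
New amount = 6 * 8/2
= 48/2
= 24 cups

24


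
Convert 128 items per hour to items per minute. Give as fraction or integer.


Converting from per hour to per minute
Rate = 128 items per hour
Divide by 60: 128/60
= 32/15 items per minute

32/15


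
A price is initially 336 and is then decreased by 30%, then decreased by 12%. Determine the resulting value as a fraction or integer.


Start: 336
Step 1: decrease by 30% => multiply by 70/100
  336 * 70/100 = 1176/5
Step 2: decrease by 12% => multiply by 88/100
  1176/5 * 88/100 = 25872/125
Final value = 25872/125

25872/125


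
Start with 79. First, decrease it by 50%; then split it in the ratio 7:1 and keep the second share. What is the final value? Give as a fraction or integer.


Start with 79.
Step 1: Decrease by 50%: 79 * 50/100 = 79/2
Step 2: Split 7:1, second share = 79/2 * 1/8 = 79/16
Final result = 79/16

79/16


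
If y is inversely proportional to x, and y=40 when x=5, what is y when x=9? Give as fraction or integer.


Inverse proportion: y = k/x
Find k: k = 5 * 40 = 200
Compute y at x=9: y = 200/9
y = 200/9

200/9


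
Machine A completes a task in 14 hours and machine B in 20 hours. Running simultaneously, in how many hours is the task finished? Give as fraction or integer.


Rate of A = 1/14 job per hour
Rate of B = 1/20 job per hour
Combined rate = 1/14 + 1/20
Find common denominator: (20 + 14)/(14*20) = 34/280
Combined rate = 17/140 job per hour
Time together = 1 / (17/140) = 140/17 hours

140/17


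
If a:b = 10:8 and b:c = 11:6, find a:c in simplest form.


Given a:b = 10:8 and b:c = 11:6
Make b consistent. Multiply first ratio by 11: a:b = 110:88
Multiply second ratio by 8: b:c = 88:48
Now b = 88 in both, so a:b:c = 110:88:48
Therefore a:c = 110:48
Simplify by GCD: a:c = 55:24

55:24


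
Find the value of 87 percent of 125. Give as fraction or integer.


Compute 87% of 125
Convert percentage: 87% = 87/100
Multiply: 125 * 87/100
= 10875/100
= 435/4

435/4


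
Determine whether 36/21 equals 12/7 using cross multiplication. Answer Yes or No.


Cross multiply to check 36/21 = 12/7
Left cross product: 36 * 7 = 252
Right cross product: 21 * 12 = 252
252 = 252
Equal, so proportions match => Yes

Yes


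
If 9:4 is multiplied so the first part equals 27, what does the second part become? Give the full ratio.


Original ratio: 9:4
First term target: 27
Scale factor = 27 / 9 = 3
Multiply second term: 4 * 3 = 12
Equivalent ratio = 27:12

27:12


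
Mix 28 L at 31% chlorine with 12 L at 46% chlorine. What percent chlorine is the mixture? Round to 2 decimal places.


Solute in mixture 1 = 31% of 28 L = 28*31/100 = 217/25 L
Solute in mixture 2 = 46% of 12 L = 12*46/100 = 138/25 L
Total solute = 217/25 + 138/25 = 71/5 L
Total volume = 28 + 12 = 40 L
Final concentration = 71/5/40 * 100 = 35.50%

35.50


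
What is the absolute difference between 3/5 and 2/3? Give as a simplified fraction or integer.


Simplify: 3/5 = 3/5 and 2/3 = 2/3
Find common denominator: LCD = 15
Convert: 9/15 and 10/15
Difference = |9 - 10|/15 = 1/15
Simplified = 1/15

1/15


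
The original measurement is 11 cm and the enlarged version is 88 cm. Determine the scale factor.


Original length = 11 cm
Scaled length = 88 cm
Scale factor = 88 / 11
= 8

8


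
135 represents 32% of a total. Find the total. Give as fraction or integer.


Given: 135 is 32% of the whole
Set up: 135 = 32/100 * whole
whole = 135 * 100 / 32
whole = 13500 / 32
whole = 3375/8

3375/8


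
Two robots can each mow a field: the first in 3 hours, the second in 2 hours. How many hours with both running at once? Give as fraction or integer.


Rate of A = 1/3 job per hour
Rate of B = 1/2 job per hour
Combined rate = 1/3 + 1/2
Find common denominator: (2 + 3)/(3*2) = 5/6
Combined rate = 5/6 job per hour
Time together = 1 / (5/6) = 6/5 hours

6/5


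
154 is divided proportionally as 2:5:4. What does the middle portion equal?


Ratio = 2:5:4
Total parts = 2 + 5 + 4 = 11
Value per part = 154 / 11 = 14
First share = 2 * 14 = 28
Middle share = 5 * 14 = 70
Third share = 4 * 14 = 56

70


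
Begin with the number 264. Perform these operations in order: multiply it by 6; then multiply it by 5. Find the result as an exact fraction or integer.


Start with 264.
Step 1: Multiply by 6: 264 * 6 = 1584
Step 2: Multiply by 5: 1584 * 5 = 7920
Final result = 7920

7920


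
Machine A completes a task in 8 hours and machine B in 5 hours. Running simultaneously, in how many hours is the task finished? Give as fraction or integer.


Rate of A = 1/8 job per hour
Rate of B = 1/5 job per hour
Combined rate = 1/8 + 1/5
Find common denominator: (5 + 8)/(8*5) = 13/40
Combined rate = 13/40 job per hour
Time together = 1 / (13/40) = 40/13 hours

40/13


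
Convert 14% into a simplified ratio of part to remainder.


Part = 14%, Remainder = 86%
Ratio = 14:86
GCD(14, 86) = 2
Simplify: 7:43 = 7:43

7:43


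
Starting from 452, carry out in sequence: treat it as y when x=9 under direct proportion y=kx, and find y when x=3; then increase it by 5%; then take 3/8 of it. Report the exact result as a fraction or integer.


Start with 452.
Step 1: Direct prop: k = (452)/9; new y = k*3 = 452*3/9 = 452/3
Step 2: Increase by 5%: 452/3 * 105/100 = 791/5
Step 3: Take 3/8: 791/5 * 3/8 = 2373/40
Final result = 2373/40

2373/40


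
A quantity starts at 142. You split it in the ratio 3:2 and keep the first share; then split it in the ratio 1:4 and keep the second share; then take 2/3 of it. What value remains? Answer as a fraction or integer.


Start with 142.
Step 1: Split 3:2, first share = 142 * 3/5 = 426/5
Step 2: Split 1:4, second share = 426/5 * 4/5 = 1704/25
Step 3: Take 2/3: 1704/25 * 2/3 = 1136/25
Final result = 1136/25

1136/25


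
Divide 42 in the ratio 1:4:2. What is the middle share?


Ratio = 1:4:2
Total parts = 1 + 4 + 2 = 7
Value per part = 42 / 7 = 6
First share = 1 * 6 = 6
Middle share = 4 * 6 = 24
Third share = 2 * 6 = 12

24


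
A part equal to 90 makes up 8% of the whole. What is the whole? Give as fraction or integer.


Given: 90 is 8% of the whole
Set up: 90 = 8/100 * whole
whole = 90 * 100 / 8
whole = 9000 / 8
whole = 1125

1125


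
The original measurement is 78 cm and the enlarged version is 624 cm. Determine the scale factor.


Original length = 78 cm
Scaled length = 624 cm
Scale factor = 624 / 78
= 8

8


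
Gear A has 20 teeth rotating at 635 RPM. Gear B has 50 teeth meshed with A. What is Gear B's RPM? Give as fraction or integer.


Gear ratio: teeth_A * RPM_A = teeth_B * RPM_B
20 * 635 = 50 * RPM_B
12700 = 50 * RPM_B
RPM_B = 12700 / 50
RPM_B = 254

254


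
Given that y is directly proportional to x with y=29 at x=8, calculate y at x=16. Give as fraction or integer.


Direct proportion: y = kx
Find k: k = 29/8 = 29/8
Compute y at x=16: y = 29/8 * 16
y = 58

58


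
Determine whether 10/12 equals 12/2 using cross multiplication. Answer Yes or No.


Cross multiply to check 10/12 = 12/2
Left cross product: 10 * 2 = 20
Right cross product: 12 * 12 = 144
20 != 144
Not equal, so proportions differ => No

No


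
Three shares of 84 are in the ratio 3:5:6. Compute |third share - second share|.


Total parts = 3 + 5 + 6 = 14
Value per part = 84 / 14 = 6
Shares: 3*6=18, 5*6=30, 6*6=36
Third share = 36, second share = 30
Difference = |36 - 30| = 6

6


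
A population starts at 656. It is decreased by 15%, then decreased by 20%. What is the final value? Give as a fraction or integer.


Start: 656
Step 1: decrease by 15% => multiply by 85/100
  656 * 85/100 = 2788/5
Step 2: decrease by 20% => multiply by 80/100
  2788/5 * 80/100 = 11152/25
Final value = 11152/25

11152/25


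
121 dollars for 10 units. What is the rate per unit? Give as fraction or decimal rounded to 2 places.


Total dollars = 121
Number of units = 10
Unit rate = 121 / 10
= 12.10 dollars per unit

12.10


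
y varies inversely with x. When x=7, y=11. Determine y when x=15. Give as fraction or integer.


Inverse proportion: y = k/x
Find k: k = 7 * 11 = 77
Compute y at x=15: y = 77/15
y = 77/15

77/15


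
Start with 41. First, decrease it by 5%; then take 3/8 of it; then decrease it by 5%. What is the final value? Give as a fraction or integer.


Start with 41.
Step 1: Decrease by 5%: 41 * 95/100 = 779/20
Step 2: Take 3/8: 779/20 * 3/8 = 2337/160
Step 3: Decrease by 5%: 2337/160 * 95/100 = 44403/3200
Final result = 44403/3200

44403/3200


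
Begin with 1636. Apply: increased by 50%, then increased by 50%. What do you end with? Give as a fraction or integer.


Start: 1636
Step 1: increase by 50% => multiply by 150/100
  1636 * 150/100 = 2454
Step 2: increase by 50% => multiply by 150/100
  2454 * 150/100 = 3681
Final value = 3681

3681


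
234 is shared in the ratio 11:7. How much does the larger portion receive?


Total parts = 11 + 7 = 18
Value per part = 234 / 18 = 13
First share = 11 * 13 = 143
Second share = 7 * 13 = 91
Larger share = 143

143


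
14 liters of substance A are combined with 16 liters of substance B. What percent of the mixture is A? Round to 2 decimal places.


Volume of A = 14 L
Volume of B = 16 L
Total volume = 14 + 16 = 30 L
Percentage of A = (14/30) * 100
= 46.67%

46.67


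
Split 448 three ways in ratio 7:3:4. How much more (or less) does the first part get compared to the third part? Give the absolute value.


Total parts = 7 + 3 + 4 = 14
Value per part = 448 / 14 = 32
Shares: 7*32=224, 3*32=96, 4*32=128
First share = 224, third share = 128
Difference = |224 - 128| = 96

96


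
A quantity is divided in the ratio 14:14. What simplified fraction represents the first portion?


Total parts = 14 + 14 = 28
First part fraction = 14/28
Simplify: 14/28 = 1/2

1/2


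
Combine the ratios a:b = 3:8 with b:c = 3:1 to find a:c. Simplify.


Given a:b = 3:8 and b:c = 3:1
Make b consistent. Multiply first ratio by 3: a:b = 9:24
Multiply second ratio by 8: b:c = 24:8
Now b = 24 in both, so a:b:c = 9:24:8
Therefore a:c = 9:8
Simplify by GCD: a:c = 9:8

9:8


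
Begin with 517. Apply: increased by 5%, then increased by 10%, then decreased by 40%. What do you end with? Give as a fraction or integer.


Start: 517
Step 1: increase by 5% => multiply by 105/100
  517 * 105/100 = 10857/20
Step 2: increase by 10% => multiply by 110/100
  10857/20 * 110/100 = 119427/200
Step 3: decrease by 40% => multiply by 60/100
  119427/200 * 60/100 = 358281/1000
Final value = 358281/1000

358281/1000


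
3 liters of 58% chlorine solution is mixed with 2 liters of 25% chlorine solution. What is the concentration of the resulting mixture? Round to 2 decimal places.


Solute in mixture 1 = 58% of 3 L = 3*58/100 = 87/50 L
Solute in mixture 2 = 25% of 2 L = 2*25/100 = 1/2 L
Total solute = 87/50 + 1/2 = 56/25 L
Total volume = 3 + 2 = 5 L
Final concentration = 56/25/5 * 100 = 44.80%

44.80


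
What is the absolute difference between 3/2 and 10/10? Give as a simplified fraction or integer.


Simplify: 3/2 = 3/2 and 10/10 = 1
Find common denominator: LCD = 2
Convert: 3/2 and 2/2
Difference = |3 - 2|/2 = 1/2
Simplified = 1/2

1/2


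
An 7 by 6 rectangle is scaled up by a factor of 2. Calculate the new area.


Original dimensions: 7 x 6
Enlargement factor = 2
New width = 7 * 2 = 14
New height = 6 * 2 = 12
New area = 14 * 12 = 168

168


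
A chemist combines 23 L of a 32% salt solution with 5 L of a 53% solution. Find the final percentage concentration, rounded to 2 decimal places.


Solute in mixture 1 = 32% of 23 L = 23*32/100 = 184/25 L
Solute in mixture 2 = 53% of 5 L = 5*53/100 = 53/20 L
Total solute = 184/25 + 53/20 = 1001/100 L
Total volume = 23 + 5 = 28 L
Final concentration = 1001/100/28 * 100 = 35.75%

35.75


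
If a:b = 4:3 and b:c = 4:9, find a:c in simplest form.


Given a:b = 4:3 and b:c = 4:9
Make b consistent. Multiply first ratio by 4: a:b = 16:12
Multiply second ratio by 3: b:c = 12:27
Now b = 12 in both, so a:b:c = 16:12:27
Therefore a:c = 16:27
Simplify by GCD: a:c = 16:27

16:27


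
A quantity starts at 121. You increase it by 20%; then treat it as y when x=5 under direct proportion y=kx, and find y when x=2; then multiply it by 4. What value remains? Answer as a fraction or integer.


Start with 121.
Step 1: Increase by 20%: 121 * 120/100 = 726/5
Step 2: Direct prop: k = (726/5)/5; new y = k*2 = 726/5*2/5 = 1452/25
Step 3: Multiply by 4: 1452/25 * 4 = 5808/25
Final result = 5808/25

5808/25


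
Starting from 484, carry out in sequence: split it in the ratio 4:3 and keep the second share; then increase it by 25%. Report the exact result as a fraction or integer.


Start with 484.
Step 1: Split 4:3, second share = 484 * 3/7 = 1452/7
Step 2: Increase by 25%: 1452/7 * 125/100 = 1815/7
Final result = 1815/7

1815/7


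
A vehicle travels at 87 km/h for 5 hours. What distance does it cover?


Using distance = speed * time
Speed = 87 km/h
Time = 5 hours
Distance = 87 * 5
= 435 km

435


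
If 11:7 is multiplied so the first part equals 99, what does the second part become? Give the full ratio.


Original ratio: 11:7
First term target: 99
Scale factor = 99 / 11 = 9
Multiply second term: 7 * 9 = 63
Equivalent ratio = 99:63

99:63


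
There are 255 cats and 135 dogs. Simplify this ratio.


Find GCD(255, 135)
GCD = 15
Divide both by 15: 255/15 = 17, 135/15 = 9
Simplified ratio = 17:9

17:9


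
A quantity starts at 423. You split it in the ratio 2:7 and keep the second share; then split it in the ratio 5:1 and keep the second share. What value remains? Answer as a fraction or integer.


Start with 423.
Step 1: Split 2:7, second share = 423 * 7/9 = 329
Step 2: Split 5:1, second share = 329 * 1/6 = 329/6
Final result = 329/6

329/6


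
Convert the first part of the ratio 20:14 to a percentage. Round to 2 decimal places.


Total parts = 20 + 14 = 34
First part fraction = 20/34
Percentage = (20/34) * 100
= 0.588235 * 100
= 58.82%

58.82


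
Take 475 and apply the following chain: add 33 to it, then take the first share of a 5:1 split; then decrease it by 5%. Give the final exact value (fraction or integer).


Start with 475.
Step 1: Add 33: 475+33=508; split 5:1 first = 508*5/6 = 1270/3
Step 2: Decrease by 5%: 1270/3 * 95/100 = 2413/6
Final result = 2413/6

2413/6


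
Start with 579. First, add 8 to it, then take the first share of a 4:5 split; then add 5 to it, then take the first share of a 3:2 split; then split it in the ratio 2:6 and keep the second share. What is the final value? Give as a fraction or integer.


Start with 579.
Step 1: Add 8: 579+8=587; split 4:5 first = 587*4/9 = 2348/9
Step 2: Add 5: 2348/9+5=2393/9; split 3:2 first = 2393/9*3/5 = 2393/15
Step 3: Split 2:6, second share = 2393/15 * 6/8 = 2393/20
Final result = 2393/20

2393/20


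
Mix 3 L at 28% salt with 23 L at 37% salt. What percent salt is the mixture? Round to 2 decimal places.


Solute in mixture 1 = 28% of 3 L = 3*28/100 = 21/25 L
Solute in mixture 2 = 37% of 23 L = 23*37/100 = 851/100 L
Total solute = 21/25 + 851/100 = 187/20 L
Total volume = 3 + 23 = 26 L
Final concentration = 187/20/26 * 100 = 35.96%

35.96


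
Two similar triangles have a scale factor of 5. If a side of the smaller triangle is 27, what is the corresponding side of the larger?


Similar triangles have proportional sides
Scale factor = 5
Smaller side = 27
Corresponding larger side = 27 * 5
= 135

135


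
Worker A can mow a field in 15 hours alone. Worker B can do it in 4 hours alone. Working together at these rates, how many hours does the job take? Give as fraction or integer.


Rate of A = 1/15 job per hour
Rate of B = 1/4 job per hour
Combined rate = 1/15 + 1/4
Find common denominator: (4 + 15)/(15*4) = 19/60
Combined rate = 19/60 job per hour
Time together = 1 / (19/60) = 60/19 hours

60/19


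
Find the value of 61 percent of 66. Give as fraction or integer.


Compute 61% of 66
Convert percentage: 61% = 61/100
Multiply: 66 * 61/100
= 4026/100
= 2013/50

2013/50


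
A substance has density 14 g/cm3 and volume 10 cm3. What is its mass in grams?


Using mass = density * volume
Density = 14 g/cm3
Volume = 10 cm3
Mass = 14 * 10
= 140 g

140


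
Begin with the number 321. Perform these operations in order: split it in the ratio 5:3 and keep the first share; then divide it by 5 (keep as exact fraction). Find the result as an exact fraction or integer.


Start with 321.
Step 1: Split 5:3, first share = 321 * 5/8 = 1605/8
Step 2: Divide by 5: 1605/8 / 5 = 321/8
Final result = 321/8

321/8


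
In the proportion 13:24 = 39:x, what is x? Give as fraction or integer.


Setting up: 13/24 = 39/x
Cross multiply: 13 * x = 24 * 39
13x = 936
x = 936/13
x = 72

72


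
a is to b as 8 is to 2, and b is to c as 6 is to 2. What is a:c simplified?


Given a:b = 8:2 and b:c = 6:2
Make b consistent. Multiply first ratio by 6: a:b = 48:12
Multiply second ratio by 2: b:c = 12:4
Now b = 12 in both, so a:b:c = 48:12:4
Therefore a:c = 48:4
Simplify by GCD: a:c = 12:1

12:1


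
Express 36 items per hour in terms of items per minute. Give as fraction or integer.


Converting from per hour to per minute
Rate = 36 items per hour
Divide by 60: 36/60
= 3/5 items per minute

3/5


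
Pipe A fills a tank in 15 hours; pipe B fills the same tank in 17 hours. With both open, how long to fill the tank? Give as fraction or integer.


Rate of A = 1/15 job per hour
Rate of B = 1/17 job per hour
Combined rate = 1/15 + 1/17
Find common denominator: (17 + 15)/(15*17) = 32/255
Combined rate = 32/255 job per hour
Time together = 1 / (32/255) = 255/32 hours

255/32


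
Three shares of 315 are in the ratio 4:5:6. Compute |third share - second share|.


Total parts = 4 + 5 + 6 = 15
Value per part = 315 / 15 = 21
Shares: 4*21=84, 5*21=105, 6*21=126
Third share = 126, second share = 105
Difference = |126 - 105| = 21

21


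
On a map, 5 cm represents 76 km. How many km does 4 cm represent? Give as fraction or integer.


Map scale: 5 cm = 76 km
Measured distance on map = 4 cm
Set up proportion: 4 * 76 / 5
= 304 / 5
= 304/5 km

304/5


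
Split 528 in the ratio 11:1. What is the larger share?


Total parts = 11 + 1 = 12
Value per part = 528 / 12 = 44
First share = 11 * 44 = 484
Second share = 1 * 44 = 44
Larger share = 484

484


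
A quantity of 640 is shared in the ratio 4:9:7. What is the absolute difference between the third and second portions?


Total parts = 4 + 9 + 7 = 20
Value per part = 640 / 20 = 32
Shares: 4*32=128, 9*32=288, 7*32=224
Third share = 224, second share = 288
Difference = |224 - 288| = 64

64


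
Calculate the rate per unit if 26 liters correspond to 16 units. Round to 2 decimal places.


Total liters = 26
Number of units = 16
Unit rate = 26 / 16
= 1.63 liters per unit

1.63


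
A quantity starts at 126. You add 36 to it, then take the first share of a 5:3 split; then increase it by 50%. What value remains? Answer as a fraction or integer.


Start with 126.
Step 1: Add 36: 126+36=162; split 5:3 first = 162*5/8 = 405/4
Step 2: Increase by 50%: 405/4 * 150/100 = 1215/8
Final result = 1215/8

1215/8


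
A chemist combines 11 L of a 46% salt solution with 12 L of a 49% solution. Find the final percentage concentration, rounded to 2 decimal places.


Solute in mixture 1 = 46% of 11 L = 11*46/100 = 253/50 L
Solute in mixture 2 = 49% of 12 L = 12*49/100 = 147/25 L
Total solute = 253/50 + 147/25 = 547/50 L
Total volume = 11 + 12 = 23 L
Final concentration = 547/50/23 * 100 = 47.57%

47.57


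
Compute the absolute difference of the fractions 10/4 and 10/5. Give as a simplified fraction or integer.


Simplify: 10/4 = 5/2 and 10/5 = 2
Find common denominator: LCD = 2
Convert: 5/2 and 4/2
Difference = |5 - 4|/2 = 1/2
Simplified = 1/2

1/2


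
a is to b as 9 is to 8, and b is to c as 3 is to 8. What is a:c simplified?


Given a:b = 9:8 and b:c = 3:8
Make b consistent. Multiply first ratio by 3: a:b = 27:24
Multiply second ratio by 8: b:c = 24:64
Now b = 24 in both, so a:b:c = 27:24:64
Therefore a:c = 27:64
Simplify by GCD: a:c = 27:64

27:64


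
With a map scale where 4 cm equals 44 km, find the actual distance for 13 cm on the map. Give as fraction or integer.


Map scale: 4 cm = 44 km
Measured distance on map = 13 cm
Set up proportion: 13 * 44 / 4
= 572 / 4
= 143 km

143


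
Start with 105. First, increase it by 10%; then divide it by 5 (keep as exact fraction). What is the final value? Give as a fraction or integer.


Start with 105.
Step 1: Increase by 10%: 105 * 110/100 = 231/2
Step 2: Divide by 5: 231/2 / 5 = 231/10
Final result = 231/10

231/10


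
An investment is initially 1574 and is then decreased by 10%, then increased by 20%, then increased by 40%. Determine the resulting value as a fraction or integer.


Start: 1574
Step 1: decrease by 10% => multiply by 90/100
  1574 * 90/100 = 7083/5
Step 2: increase by 20% => multiply by 120/100
  7083/5 * 120/100 = 42498/25
Step 3: increase by 40% => multiply by 140/100
  42498/25 * 140/100 = 297486/125
Final value = 297486/125

297486/125


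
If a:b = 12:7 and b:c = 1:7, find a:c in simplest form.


Given a:b = 12:7 and b:c = 1:7
Make b consistent. Multiply first ratio by 1: a:b = 12:7
Multiply second ratio by 7: b:c = 7:49
Now b = 7 in both, so a:b:c = 12:7:49
Therefore a:c = 12:49
Simplify by GCD: a:c = 12:49

12:49


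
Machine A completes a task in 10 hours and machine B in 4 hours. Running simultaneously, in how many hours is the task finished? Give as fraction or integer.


Rate of A = 1/10 job per hour
Rate of B = 1/4 job per hour
Combined rate = 1/10 + 1/4
Find common denominator: (4 + 10)/(10*4) = 14/40
Combined rate = 7/20 job per hour
Time together = 1 / (7/20) = 20/7 hours

20/7


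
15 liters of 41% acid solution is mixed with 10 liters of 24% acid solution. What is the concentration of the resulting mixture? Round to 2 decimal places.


Solute in mixture 1 = 41% of 15 L = 15*41/100 = 123/20 L
Solute in mixture 2 = 24% of 10 L = 10*24/100 = 12/5 L
Total solute = 123/20 + 12/5 = 171/20 L
Total volume = 15 + 10 = 25 L
Final concentration = 171/20/25 * 100 = 34.20%

34.20


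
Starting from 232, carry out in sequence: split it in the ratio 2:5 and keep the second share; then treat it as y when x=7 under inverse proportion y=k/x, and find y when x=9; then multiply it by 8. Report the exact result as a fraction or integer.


Start with 232.
Step 1: Split 2:5, second share = 232 * 5/7 = 1160/7
Step 2: Inverse prop: k = (1160/7)*7; new y = k/9 = 1160/7*7/9 = 1160/9
Step 3: Multiply by 8: 1160/9 * 8 = 9280/9
Final result = 9280/9

9280/9


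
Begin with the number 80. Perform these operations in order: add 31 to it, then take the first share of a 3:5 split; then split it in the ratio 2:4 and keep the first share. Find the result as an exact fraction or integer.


Start with 80.
Step 1: Add 31: 80+31=111; split 3:5 first = 111*3/8 = 333/8
Step 2: Split 2:4, first share = 333/8 * 2/6 = 111/8
Final result = 111/8

111/8


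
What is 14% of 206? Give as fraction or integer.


Compute 14% of 206
Convert percentage: 14% = 14/100
Multiply: 206 * 14/100
= 2884/100
= 721/25

721/25


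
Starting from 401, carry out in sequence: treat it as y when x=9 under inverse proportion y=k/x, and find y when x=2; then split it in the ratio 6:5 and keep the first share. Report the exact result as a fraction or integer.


Start with 401.
Step 1: Inverse prop: k = (401)*9; new y = k/2 = 401*9/2 = 3609/2
Step 2: Split 6:5, first share = 3609/2 * 6/11 = 10827/11
Final result = 10827/11

10827/11


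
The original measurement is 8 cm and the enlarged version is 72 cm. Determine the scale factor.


Original length = 8 cm
Scaled length = 72 cm
Scale factor = 72 / 8
= 9

9


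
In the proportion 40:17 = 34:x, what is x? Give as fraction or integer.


Setting up: 40/17 = 34/x
Cross multiply: 40 * x = 17 * 34
40x = 578
x = 578/40
x = 289/20

289/20


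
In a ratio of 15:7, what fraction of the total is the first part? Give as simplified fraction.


Total parts = 15 + 7 = 22
First part fraction = 15/22
Simplify: 15/22 = 15/22

15/22


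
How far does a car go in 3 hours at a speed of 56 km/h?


Using distance = speed * time
Speed = 56 km/h
Time = 3 hours
Distance = 56 * 3
= 168 km

168


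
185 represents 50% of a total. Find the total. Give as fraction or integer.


Given: 185 is 50% of the whole
Set up: 185 = 50/100 * whole
whole = 185 * 100 / 50
whole = 18500 / 50
whole = 370

370


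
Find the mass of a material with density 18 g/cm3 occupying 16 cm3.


Using mass = density * volume
Density = 18 g/cm3
Volume = 16 cm3
Mass = 18 * 16
= 288 g

288


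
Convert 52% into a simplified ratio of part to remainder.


Part = 52%, Remainder = 48%
Ratio = 52:48
GCD(52, 48) = 4
Simplify: 13:12 = 13:12

13:12


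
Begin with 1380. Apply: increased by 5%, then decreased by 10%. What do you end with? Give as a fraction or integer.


Start: 1380
Step 1: increase by 5% => multiply by 105/100
  1380 * 105/100 = 1449
Step 2: decrease by 10% => multiply by 90/100
  1449 * 90/100 = 13041/10
Final value = 13041/10

13041/10


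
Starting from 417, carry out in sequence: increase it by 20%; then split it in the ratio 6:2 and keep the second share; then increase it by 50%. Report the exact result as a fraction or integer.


Start with 417.
Step 1: Increase by 20%: 417 * 120/100 = 2502/5
Step 2: Split 6:2, second share = 2502/5 * 2/8 = 1251/10
Step 3: Increase by 50%: 1251/10 * 150/100 = 3753/20
Final result = 3753/20

3753/20


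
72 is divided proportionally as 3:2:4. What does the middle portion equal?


Ratio = 3:2:4
Total parts = 3 + 2 + 4 = 9
Value per part = 72 / 9 = 8
First share = 3 * 8 = 24
Middle share = 2 * 8 = 16
Third share = 4 * 8 = 32

16


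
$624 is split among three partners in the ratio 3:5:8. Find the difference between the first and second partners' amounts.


Total parts = 3 + 5 + 8 = 16
Value per part = 624 / 16 = 39
Shares: 3*39=117, 5*39=195, 8*39=312
First share = 117, second share = 195
Difference = |117 - 195| = 78

78


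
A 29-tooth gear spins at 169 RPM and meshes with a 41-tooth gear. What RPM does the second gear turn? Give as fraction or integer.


Gear ratio: teeth_A * RPM_A = teeth_B * RPM_B
29 * 169 = 41 * RPM_B
4901 = 41 * RPM_B
RPM_B = 4901 / 41
RPM_B = 4901/41

4901/41


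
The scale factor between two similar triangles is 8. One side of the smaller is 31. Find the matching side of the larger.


Similar triangles have proportional sides
Scale factor = 8
Smaller side = 31
Corresponding larger side = 31 * 8
= 248

248
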